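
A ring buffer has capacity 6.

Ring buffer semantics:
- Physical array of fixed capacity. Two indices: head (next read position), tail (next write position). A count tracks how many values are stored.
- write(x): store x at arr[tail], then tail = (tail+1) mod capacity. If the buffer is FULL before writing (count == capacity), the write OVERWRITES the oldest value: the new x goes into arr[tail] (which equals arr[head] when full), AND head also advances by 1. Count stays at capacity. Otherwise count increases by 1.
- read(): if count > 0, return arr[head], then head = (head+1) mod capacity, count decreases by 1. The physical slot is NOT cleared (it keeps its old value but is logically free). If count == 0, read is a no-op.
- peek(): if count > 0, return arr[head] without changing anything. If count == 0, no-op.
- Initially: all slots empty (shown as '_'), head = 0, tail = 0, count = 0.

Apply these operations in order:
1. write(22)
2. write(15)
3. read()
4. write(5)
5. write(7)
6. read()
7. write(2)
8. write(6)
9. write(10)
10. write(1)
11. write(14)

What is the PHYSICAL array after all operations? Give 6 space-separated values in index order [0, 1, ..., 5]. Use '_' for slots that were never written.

After op 1 (write(22)): arr=[22 _ _ _ _ _] head=0 tail=1 count=1
After op 2 (write(15)): arr=[22 15 _ _ _ _] head=0 tail=2 count=2
After op 3 (read()): arr=[22 15 _ _ _ _] head=1 tail=2 count=1
After op 4 (write(5)): arr=[22 15 5 _ _ _] head=1 tail=3 count=2
After op 5 (write(7)): arr=[22 15 5 7 _ _] head=1 tail=4 count=3
After op 6 (read()): arr=[22 15 5 7 _ _] head=2 tail=4 count=2
After op 7 (write(2)): arr=[22 15 5 7 2 _] head=2 tail=5 count=3
After op 8 (write(6)): arr=[22 15 5 7 2 6] head=2 tail=0 count=4
After op 9 (write(10)): arr=[10 15 5 7 2 6] head=2 tail=1 count=5
After op 10 (write(1)): arr=[10 1 5 7 2 6] head=2 tail=2 count=6
After op 11 (write(14)): arr=[10 1 14 7 2 6] head=3 tail=3 count=6

Answer: 10 1 14 7 2 6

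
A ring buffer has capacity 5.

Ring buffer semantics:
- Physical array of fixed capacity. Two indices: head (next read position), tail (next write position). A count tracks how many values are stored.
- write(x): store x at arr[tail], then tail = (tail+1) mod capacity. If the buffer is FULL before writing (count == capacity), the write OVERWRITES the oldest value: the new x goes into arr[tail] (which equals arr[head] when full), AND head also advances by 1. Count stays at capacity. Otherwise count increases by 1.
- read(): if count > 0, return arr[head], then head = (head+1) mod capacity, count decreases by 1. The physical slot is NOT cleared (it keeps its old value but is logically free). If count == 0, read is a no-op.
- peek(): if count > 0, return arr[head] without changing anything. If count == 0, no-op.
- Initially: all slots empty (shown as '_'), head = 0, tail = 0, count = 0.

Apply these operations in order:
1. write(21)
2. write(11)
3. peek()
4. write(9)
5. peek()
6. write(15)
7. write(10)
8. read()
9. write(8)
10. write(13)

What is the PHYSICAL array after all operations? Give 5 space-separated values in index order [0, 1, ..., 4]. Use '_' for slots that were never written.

After op 1 (write(21)): arr=[21 _ _ _ _] head=0 tail=1 count=1
After op 2 (write(11)): arr=[21 11 _ _ _] head=0 tail=2 count=2
After op 3 (peek()): arr=[21 11 _ _ _] head=0 tail=2 count=2
After op 4 (write(9)): arr=[21 11 9 _ _] head=0 tail=3 count=3
After op 5 (peek()): arr=[21 11 9 _ _] head=0 tail=3 count=3
After op 6 (write(15)): arr=[21 11 9 15 _] head=0 tail=4 count=4
After op 7 (write(10)): arr=[21 11 9 15 10] head=0 tail=0 count=5
After op 8 (read()): arr=[21 11 9 15 10] head=1 tail=0 count=4
After op 9 (write(8)): arr=[8 11 9 15 10] head=1 tail=1 count=5
After op 10 (write(13)): arr=[8 13 9 15 10] head=2 tail=2 count=5

Answer: 8 13 9 15 10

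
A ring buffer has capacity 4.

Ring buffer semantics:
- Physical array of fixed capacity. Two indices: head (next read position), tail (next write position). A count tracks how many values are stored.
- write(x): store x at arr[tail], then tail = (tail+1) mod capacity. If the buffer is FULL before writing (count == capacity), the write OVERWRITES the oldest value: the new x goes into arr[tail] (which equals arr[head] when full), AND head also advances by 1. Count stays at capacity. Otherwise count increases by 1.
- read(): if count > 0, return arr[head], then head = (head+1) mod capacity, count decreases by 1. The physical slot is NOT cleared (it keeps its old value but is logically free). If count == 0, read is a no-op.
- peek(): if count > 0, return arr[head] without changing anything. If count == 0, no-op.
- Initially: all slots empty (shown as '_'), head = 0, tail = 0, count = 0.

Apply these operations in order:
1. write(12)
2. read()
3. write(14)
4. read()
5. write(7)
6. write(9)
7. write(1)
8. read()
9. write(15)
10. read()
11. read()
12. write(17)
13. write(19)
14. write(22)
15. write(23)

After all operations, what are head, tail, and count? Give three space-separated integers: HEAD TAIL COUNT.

After op 1 (write(12)): arr=[12 _ _ _] head=0 tail=1 count=1
After op 2 (read()): arr=[12 _ _ _] head=1 tail=1 count=0
After op 3 (write(14)): arr=[12 14 _ _] head=1 tail=2 count=1
After op 4 (read()): arr=[12 14 _ _] head=2 tail=2 count=0
After op 5 (write(7)): arr=[12 14 7 _] head=2 tail=3 count=1
After op 6 (write(9)): arr=[12 14 7 9] head=2 tail=0 count=2
After op 7 (write(1)): arr=[1 14 7 9] head=2 tail=1 count=3
After op 8 (read()): arr=[1 14 7 9] head=3 tail=1 count=2
After op 9 (write(15)): arr=[1 15 7 9] head=3 tail=2 count=3
After op 10 (read()): arr=[1 15 7 9] head=0 tail=2 count=2
After op 11 (read()): arr=[1 15 7 9] head=1 tail=2 count=1
After op 12 (write(17)): arr=[1 15 17 9] head=1 tail=3 count=2
After op 13 (write(19)): arr=[1 15 17 19] head=1 tail=0 count=3
After op 14 (write(22)): arr=[22 15 17 19] head=1 tail=1 count=4
After op 15 (write(23)): arr=[22 23 17 19] head=2 tail=2 count=4

Answer: 2 2 4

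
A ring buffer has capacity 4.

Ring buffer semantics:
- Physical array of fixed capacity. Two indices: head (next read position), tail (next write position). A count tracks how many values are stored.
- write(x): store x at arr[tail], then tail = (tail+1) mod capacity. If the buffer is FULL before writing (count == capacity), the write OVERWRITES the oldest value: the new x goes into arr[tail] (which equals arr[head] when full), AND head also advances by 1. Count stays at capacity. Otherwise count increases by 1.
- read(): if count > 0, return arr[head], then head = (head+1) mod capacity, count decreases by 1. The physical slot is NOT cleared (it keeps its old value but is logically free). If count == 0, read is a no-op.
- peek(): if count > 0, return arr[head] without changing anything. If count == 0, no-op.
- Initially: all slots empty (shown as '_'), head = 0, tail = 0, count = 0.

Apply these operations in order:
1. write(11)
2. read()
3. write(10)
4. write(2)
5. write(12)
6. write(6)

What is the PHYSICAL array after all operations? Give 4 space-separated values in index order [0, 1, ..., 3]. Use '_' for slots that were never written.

Answer: 6 10 2 12

Derivation:
After op 1 (write(11)): arr=[11 _ _ _] head=0 tail=1 count=1
After op 2 (read()): arr=[11 _ _ _] head=1 tail=1 count=0
After op 3 (write(10)): arr=[11 10 _ _] head=1 tail=2 count=1
After op 4 (write(2)): arr=[11 10 2 _] head=1 tail=3 count=2
After op 5 (write(12)): arr=[11 10 2 12] head=1 tail=0 count=3
After op 6 (write(6)): arr=[6 10 2 12] head=1 tail=1 count=4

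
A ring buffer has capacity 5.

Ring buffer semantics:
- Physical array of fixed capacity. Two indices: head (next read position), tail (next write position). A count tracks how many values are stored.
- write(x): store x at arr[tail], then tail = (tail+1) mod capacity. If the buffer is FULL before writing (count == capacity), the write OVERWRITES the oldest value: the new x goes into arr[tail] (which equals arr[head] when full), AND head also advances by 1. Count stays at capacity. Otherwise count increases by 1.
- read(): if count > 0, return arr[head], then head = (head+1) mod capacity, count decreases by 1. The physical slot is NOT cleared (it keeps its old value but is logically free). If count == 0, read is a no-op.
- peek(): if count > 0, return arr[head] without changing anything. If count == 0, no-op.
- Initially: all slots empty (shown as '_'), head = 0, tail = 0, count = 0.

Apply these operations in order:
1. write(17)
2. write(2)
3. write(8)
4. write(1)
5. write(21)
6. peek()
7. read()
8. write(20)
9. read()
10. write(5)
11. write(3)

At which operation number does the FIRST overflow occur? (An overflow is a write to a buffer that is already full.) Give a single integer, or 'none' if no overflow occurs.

After op 1 (write(17)): arr=[17 _ _ _ _] head=0 tail=1 count=1
After op 2 (write(2)): arr=[17 2 _ _ _] head=0 tail=2 count=2
After op 3 (write(8)): arr=[17 2 8 _ _] head=0 tail=3 count=3
After op 4 (write(1)): arr=[17 2 8 1 _] head=0 tail=4 count=4
After op 5 (write(21)): arr=[17 2 8 1 21] head=0 tail=0 count=5
After op 6 (peek()): arr=[17 2 8 1 21] head=0 tail=0 count=5
After op 7 (read()): arr=[17 2 8 1 21] head=1 tail=0 count=4
After op 8 (write(20)): arr=[20 2 8 1 21] head=1 tail=1 count=5
After op 9 (read()): arr=[20 2 8 1 21] head=2 tail=1 count=4
After op 10 (write(5)): arr=[20 5 8 1 21] head=2 tail=2 count=5
After op 11 (write(3)): arr=[20 5 3 1 21] head=3 tail=3 count=5

Answer: 11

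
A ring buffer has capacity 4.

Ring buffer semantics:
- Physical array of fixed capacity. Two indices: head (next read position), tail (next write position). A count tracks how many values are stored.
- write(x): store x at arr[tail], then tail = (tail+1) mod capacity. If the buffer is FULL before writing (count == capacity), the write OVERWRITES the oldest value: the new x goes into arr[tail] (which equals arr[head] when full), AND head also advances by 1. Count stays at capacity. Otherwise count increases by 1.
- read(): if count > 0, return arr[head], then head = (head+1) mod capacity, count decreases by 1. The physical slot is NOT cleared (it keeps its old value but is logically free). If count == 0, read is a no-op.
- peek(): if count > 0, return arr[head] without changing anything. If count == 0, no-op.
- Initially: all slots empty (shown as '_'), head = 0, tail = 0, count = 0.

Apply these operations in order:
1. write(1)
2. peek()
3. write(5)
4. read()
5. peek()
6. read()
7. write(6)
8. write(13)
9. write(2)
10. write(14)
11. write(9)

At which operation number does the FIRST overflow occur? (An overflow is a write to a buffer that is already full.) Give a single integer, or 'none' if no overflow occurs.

Answer: 11

Derivation:
After op 1 (write(1)): arr=[1 _ _ _] head=0 tail=1 count=1
After op 2 (peek()): arr=[1 _ _ _] head=0 tail=1 count=1
After op 3 (write(5)): arr=[1 5 _ _] head=0 tail=2 count=2
After op 4 (read()): arr=[1 5 _ _] head=1 tail=2 count=1
After op 5 (peek()): arr=[1 5 _ _] head=1 tail=2 count=1
After op 6 (read()): arr=[1 5 _ _] head=2 tail=2 count=0
After op 7 (write(6)): arr=[1 5 6 _] head=2 tail=3 count=1
After op 8 (write(13)): arr=[1 5 6 13] head=2 tail=0 count=2
After op 9 (write(2)): arr=[2 5 6 13] head=2 tail=1 count=3
After op 10 (write(14)): arr=[2 14 6 13] head=2 tail=2 count=4
After op 11 (write(9)): arr=[2 14 9 13] head=3 tail=3 count=4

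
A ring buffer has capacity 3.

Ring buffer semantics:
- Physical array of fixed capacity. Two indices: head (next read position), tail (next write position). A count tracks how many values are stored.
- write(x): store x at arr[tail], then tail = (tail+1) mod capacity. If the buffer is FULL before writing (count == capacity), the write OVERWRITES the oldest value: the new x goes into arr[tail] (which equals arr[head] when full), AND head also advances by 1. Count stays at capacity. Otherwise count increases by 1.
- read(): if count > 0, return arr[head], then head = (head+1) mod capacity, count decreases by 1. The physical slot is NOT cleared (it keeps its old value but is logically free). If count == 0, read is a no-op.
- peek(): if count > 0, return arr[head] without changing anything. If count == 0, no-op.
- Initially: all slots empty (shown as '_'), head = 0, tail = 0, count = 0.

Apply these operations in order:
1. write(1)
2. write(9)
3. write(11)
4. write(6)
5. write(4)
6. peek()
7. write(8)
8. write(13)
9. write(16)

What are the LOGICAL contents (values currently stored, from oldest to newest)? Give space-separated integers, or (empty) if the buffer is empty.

Answer: 8 13 16

Derivation:
After op 1 (write(1)): arr=[1 _ _] head=0 tail=1 count=1
After op 2 (write(9)): arr=[1 9 _] head=0 tail=2 count=2
After op 3 (write(11)): arr=[1 9 11] head=0 tail=0 count=3
After op 4 (write(6)): arr=[6 9 11] head=1 tail=1 count=3
After op 5 (write(4)): arr=[6 4 11] head=2 tail=2 count=3
After op 6 (peek()): arr=[6 4 11] head=2 tail=2 count=3
After op 7 (write(8)): arr=[6 4 8] head=0 tail=0 count=3
After op 8 (write(13)): arr=[13 4 8] head=1 tail=1 count=3
After op 9 (write(16)): arr=[13 16 8] head=2 tail=2 count=3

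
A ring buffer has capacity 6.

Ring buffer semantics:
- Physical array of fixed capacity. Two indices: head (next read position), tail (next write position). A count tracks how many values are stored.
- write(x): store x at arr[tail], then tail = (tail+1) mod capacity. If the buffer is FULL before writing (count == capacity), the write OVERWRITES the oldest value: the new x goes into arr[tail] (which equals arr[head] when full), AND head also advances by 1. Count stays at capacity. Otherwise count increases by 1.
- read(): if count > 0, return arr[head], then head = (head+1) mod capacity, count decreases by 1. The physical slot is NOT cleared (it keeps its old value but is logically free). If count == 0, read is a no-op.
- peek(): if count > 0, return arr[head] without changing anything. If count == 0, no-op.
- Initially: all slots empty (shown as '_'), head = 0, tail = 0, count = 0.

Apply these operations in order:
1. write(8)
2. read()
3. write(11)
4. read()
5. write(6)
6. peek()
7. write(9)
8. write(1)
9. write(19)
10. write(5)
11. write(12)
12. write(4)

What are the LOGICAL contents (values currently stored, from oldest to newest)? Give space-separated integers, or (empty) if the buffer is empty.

After op 1 (write(8)): arr=[8 _ _ _ _ _] head=0 tail=1 count=1
After op 2 (read()): arr=[8 _ _ _ _ _] head=1 tail=1 count=0
After op 3 (write(11)): arr=[8 11 _ _ _ _] head=1 tail=2 count=1
After op 4 (read()): arr=[8 11 _ _ _ _] head=2 tail=2 count=0
After op 5 (write(6)): arr=[8 11 6 _ _ _] head=2 tail=3 count=1
After op 6 (peek()): arr=[8 11 6 _ _ _] head=2 tail=3 count=1
After op 7 (write(9)): arr=[8 11 6 9 _ _] head=2 tail=4 count=2
After op 8 (write(1)): arr=[8 11 6 9 1 _] head=2 tail=5 count=3
After op 9 (write(19)): arr=[8 11 6 9 1 19] head=2 tail=0 count=4
After op 10 (write(5)): arr=[5 11 6 9 1 19] head=2 tail=1 count=5
After op 11 (write(12)): arr=[5 12 6 9 1 19] head=2 tail=2 count=6
After op 12 (write(4)): arr=[5 12 4 9 1 19] head=3 tail=3 count=6

Answer: 9 1 19 5 12 4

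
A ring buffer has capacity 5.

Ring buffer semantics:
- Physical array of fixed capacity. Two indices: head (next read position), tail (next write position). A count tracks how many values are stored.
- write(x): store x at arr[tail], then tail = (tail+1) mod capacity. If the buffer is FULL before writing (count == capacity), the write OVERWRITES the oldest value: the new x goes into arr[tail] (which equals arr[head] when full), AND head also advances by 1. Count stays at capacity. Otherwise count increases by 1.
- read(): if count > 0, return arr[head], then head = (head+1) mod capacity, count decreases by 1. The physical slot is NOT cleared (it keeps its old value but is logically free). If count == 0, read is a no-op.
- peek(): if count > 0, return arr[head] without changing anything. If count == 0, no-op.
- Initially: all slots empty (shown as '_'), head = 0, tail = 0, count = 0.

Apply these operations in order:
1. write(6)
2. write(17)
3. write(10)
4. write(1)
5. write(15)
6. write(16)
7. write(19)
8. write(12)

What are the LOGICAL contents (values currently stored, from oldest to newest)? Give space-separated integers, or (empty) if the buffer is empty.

After op 1 (write(6)): arr=[6 _ _ _ _] head=0 tail=1 count=1
After op 2 (write(17)): arr=[6 17 _ _ _] head=0 tail=2 count=2
After op 3 (write(10)): arr=[6 17 10 _ _] head=0 tail=3 count=3
After op 4 (write(1)): arr=[6 17 10 1 _] head=0 tail=4 count=4
After op 5 (write(15)): arr=[6 17 10 1 15] head=0 tail=0 count=5
After op 6 (write(16)): arr=[16 17 10 1 15] head=1 tail=1 count=5
After op 7 (write(19)): arr=[16 19 10 1 15] head=2 tail=2 count=5
After op 8 (write(12)): arr=[16 19 12 1 15] head=3 tail=3 count=5

Answer: 1 15 16 19 12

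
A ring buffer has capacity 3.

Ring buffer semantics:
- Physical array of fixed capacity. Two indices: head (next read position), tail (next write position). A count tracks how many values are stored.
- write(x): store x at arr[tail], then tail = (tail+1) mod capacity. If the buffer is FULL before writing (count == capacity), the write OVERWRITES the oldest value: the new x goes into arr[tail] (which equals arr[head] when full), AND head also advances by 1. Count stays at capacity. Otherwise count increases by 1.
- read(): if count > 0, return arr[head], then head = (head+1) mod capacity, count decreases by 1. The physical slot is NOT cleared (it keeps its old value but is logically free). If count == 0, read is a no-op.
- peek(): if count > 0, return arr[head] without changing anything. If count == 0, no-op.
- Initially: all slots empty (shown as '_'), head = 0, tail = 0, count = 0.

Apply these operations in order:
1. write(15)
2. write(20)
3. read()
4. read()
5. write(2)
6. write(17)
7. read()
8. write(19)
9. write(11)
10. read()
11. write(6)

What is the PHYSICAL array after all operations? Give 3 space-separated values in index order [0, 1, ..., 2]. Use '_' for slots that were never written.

After op 1 (write(15)): arr=[15 _ _] head=0 tail=1 count=1
After op 2 (write(20)): arr=[15 20 _] head=0 tail=2 count=2
After op 3 (read()): arr=[15 20 _] head=1 tail=2 count=1
After op 4 (read()): arr=[15 20 _] head=2 tail=2 count=0
After op 5 (write(2)): arr=[15 20 2] head=2 tail=0 count=1
After op 6 (write(17)): arr=[17 20 2] head=2 tail=1 count=2
After op 7 (read()): arr=[17 20 2] head=0 tail=1 count=1
After op 8 (write(19)): arr=[17 19 2] head=0 tail=2 count=2
After op 9 (write(11)): arr=[17 19 11] head=0 tail=0 count=3
After op 10 (read()): arr=[17 19 11] head=1 tail=0 count=2
After op 11 (write(6)): arr=[6 19 11] head=1 tail=1 count=3

Answer: 6 19 11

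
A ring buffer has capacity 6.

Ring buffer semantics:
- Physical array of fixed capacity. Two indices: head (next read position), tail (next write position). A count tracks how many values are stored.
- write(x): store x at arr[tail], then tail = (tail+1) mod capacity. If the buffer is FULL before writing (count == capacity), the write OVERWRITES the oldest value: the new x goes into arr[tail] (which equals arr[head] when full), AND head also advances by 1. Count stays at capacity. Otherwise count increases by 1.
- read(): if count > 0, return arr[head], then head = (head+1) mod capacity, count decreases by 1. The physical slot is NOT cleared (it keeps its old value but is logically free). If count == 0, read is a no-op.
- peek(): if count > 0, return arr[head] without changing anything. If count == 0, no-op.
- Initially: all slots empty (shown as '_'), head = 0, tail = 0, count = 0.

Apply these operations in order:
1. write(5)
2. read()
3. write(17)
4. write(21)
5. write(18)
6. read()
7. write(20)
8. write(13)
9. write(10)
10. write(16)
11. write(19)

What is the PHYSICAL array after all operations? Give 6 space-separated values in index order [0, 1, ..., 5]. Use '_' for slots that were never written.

Answer: 10 16 19 18 20 13

Derivation:
After op 1 (write(5)): arr=[5 _ _ _ _ _] head=0 tail=1 count=1
After op 2 (read()): arr=[5 _ _ _ _ _] head=1 tail=1 count=0
After op 3 (write(17)): arr=[5 17 _ _ _ _] head=1 tail=2 count=1
After op 4 (write(21)): arr=[5 17 21 _ _ _] head=1 tail=3 count=2
After op 5 (write(18)): arr=[5 17 21 18 _ _] head=1 tail=4 count=3
After op 6 (read()): arr=[5 17 21 18 _ _] head=2 tail=4 count=2
After op 7 (write(20)): arr=[5 17 21 18 20 _] head=2 tail=5 count=3
After op 8 (write(13)): arr=[5 17 21 18 20 13] head=2 tail=0 count=4
After op 9 (write(10)): arr=[10 17 21 18 20 13] head=2 tail=1 count=5
After op 10 (write(16)): arr=[10 16 21 18 20 13] head=2 tail=2 count=6
After op 11 (write(19)): arr=[10 16 19 18 20 13] head=3 tail=3 count=6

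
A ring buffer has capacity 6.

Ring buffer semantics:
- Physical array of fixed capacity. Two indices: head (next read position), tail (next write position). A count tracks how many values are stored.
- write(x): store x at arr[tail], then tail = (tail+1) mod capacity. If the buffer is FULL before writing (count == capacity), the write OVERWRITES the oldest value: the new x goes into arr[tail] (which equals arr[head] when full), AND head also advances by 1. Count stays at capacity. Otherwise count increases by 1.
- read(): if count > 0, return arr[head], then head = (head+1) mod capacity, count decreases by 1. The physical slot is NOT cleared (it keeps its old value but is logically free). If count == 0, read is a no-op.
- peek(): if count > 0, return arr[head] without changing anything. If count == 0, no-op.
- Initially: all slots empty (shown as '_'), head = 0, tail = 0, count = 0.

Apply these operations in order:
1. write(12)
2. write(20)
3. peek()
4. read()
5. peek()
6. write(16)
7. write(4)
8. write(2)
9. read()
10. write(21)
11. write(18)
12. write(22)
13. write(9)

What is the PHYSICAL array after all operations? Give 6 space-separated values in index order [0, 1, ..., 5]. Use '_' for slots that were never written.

Answer: 18 22 9 4 2 21

Derivation:
After op 1 (write(12)): arr=[12 _ _ _ _ _] head=0 tail=1 count=1
After op 2 (write(20)): arr=[12 20 _ _ _ _] head=0 tail=2 count=2
After op 3 (peek()): arr=[12 20 _ _ _ _] head=0 tail=2 count=2
After op 4 (read()): arr=[12 20 _ _ _ _] head=1 tail=2 count=1
After op 5 (peek()): arr=[12 20 _ _ _ _] head=1 tail=2 count=1
After op 6 (write(16)): arr=[12 20 16 _ _ _] head=1 tail=3 count=2
After op 7 (write(4)): arr=[12 20 16 4 _ _] head=1 tail=4 count=3
After op 8 (write(2)): arr=[12 20 16 4 2 _] head=1 tail=5 count=4
After op 9 (read()): arr=[12 20 16 4 2 _] head=2 tail=5 count=3
After op 10 (write(21)): arr=[12 20 16 4 2 21] head=2 tail=0 count=4
After op 11 (write(18)): arr=[18 20 16 4 2 21] head=2 tail=1 count=5
After op 12 (write(22)): arr=[18 22 16 4 2 21] head=2 tail=2 count=6
After op 13 (write(9)): arr=[18 22 9 4 2 21] head=3 tail=3 count=6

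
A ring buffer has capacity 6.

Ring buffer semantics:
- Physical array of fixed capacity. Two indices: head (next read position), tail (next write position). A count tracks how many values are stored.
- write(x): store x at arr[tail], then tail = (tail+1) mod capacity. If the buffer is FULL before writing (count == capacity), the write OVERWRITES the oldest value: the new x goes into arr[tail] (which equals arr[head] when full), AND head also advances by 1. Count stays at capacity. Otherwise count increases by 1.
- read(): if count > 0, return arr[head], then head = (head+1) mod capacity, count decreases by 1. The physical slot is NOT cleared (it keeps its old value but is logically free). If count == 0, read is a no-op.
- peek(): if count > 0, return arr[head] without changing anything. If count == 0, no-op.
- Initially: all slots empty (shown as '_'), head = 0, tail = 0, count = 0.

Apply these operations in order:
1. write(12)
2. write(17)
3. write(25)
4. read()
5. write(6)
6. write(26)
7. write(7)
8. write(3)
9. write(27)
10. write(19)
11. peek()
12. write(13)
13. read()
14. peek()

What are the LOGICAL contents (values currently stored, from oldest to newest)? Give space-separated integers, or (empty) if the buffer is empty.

Answer: 7 3 27 19 13

Derivation:
After op 1 (write(12)): arr=[12 _ _ _ _ _] head=0 tail=1 count=1
After op 2 (write(17)): arr=[12 17 _ _ _ _] head=0 tail=2 count=2
After op 3 (write(25)): arr=[12 17 25 _ _ _] head=0 tail=3 count=3
After op 4 (read()): arr=[12 17 25 _ _ _] head=1 tail=3 count=2
After op 5 (write(6)): arr=[12 17 25 6 _ _] head=1 tail=4 count=3
After op 6 (write(26)): arr=[12 17 25 6 26 _] head=1 tail=5 count=4
After op 7 (write(7)): arr=[12 17 25 6 26 7] head=1 tail=0 count=5
After op 8 (write(3)): arr=[3 17 25 6 26 7] head=1 tail=1 count=6
After op 9 (write(27)): arr=[3 27 25 6 26 7] head=2 tail=2 count=6
After op 10 (write(19)): arr=[3 27 19 6 26 7] head=3 tail=3 count=6
After op 11 (peek()): arr=[3 27 19 6 26 7] head=3 tail=3 count=6
After op 12 (write(13)): arr=[3 27 19 13 26 7] head=4 tail=4 count=6
After op 13 (read()): arr=[3 27 19 13 26 7] head=5 tail=4 count=5
After op 14 (peek()): arr=[3 27 19 13 26 7] head=5 tail=4 count=5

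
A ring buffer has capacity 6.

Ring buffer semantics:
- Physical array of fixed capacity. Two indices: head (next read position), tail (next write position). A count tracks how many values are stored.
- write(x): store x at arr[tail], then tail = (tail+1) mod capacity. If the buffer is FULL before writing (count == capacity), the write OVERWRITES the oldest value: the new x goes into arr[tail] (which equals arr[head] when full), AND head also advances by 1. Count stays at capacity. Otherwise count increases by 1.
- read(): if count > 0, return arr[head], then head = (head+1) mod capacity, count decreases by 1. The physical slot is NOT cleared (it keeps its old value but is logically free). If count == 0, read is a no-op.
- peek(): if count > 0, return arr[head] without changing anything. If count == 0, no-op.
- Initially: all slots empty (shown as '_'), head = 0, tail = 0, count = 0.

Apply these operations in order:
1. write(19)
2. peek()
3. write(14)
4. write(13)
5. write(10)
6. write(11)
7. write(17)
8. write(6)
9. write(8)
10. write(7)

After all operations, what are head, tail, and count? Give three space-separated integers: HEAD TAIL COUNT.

Answer: 3 3 6

Derivation:
After op 1 (write(19)): arr=[19 _ _ _ _ _] head=0 tail=1 count=1
After op 2 (peek()): arr=[19 _ _ _ _ _] head=0 tail=1 count=1
After op 3 (write(14)): arr=[19 14 _ _ _ _] head=0 tail=2 count=2
After op 4 (write(13)): arr=[19 14 13 _ _ _] head=0 tail=3 count=3
After op 5 (write(10)): arr=[19 14 13 10 _ _] head=0 tail=4 count=4
After op 6 (write(11)): arr=[19 14 13 10 11 _] head=0 tail=5 count=5
After op 7 (write(17)): arr=[19 14 13 10 11 17] head=0 tail=0 count=6
After op 8 (write(6)): arr=[6 14 13 10 11 17] head=1 tail=1 count=6
After op 9 (write(8)): arr=[6 8 13 10 11 17] head=2 tail=2 count=6
After op 10 (write(7)): arr=[6 8 7 10 11 17] head=3 tail=3 count=6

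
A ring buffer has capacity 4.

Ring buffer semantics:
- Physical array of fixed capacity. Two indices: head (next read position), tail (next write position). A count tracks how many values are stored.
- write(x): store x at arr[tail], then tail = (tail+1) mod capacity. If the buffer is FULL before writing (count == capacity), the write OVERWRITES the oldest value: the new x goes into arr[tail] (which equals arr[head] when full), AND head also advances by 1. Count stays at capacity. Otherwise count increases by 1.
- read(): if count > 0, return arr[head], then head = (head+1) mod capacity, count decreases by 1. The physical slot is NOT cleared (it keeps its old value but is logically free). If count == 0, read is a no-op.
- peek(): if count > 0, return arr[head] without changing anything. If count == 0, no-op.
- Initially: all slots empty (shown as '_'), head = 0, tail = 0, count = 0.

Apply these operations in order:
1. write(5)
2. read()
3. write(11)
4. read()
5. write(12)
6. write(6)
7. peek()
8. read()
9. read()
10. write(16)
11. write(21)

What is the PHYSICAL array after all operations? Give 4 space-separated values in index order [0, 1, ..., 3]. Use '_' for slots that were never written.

Answer: 16 21 12 6

Derivation:
After op 1 (write(5)): arr=[5 _ _ _] head=0 tail=1 count=1
After op 2 (read()): arr=[5 _ _ _] head=1 tail=1 count=0
After op 3 (write(11)): arr=[5 11 _ _] head=1 tail=2 count=1
After op 4 (read()): arr=[5 11 _ _] head=2 tail=2 count=0
After op 5 (write(12)): arr=[5 11 12 _] head=2 tail=3 count=1
After op 6 (write(6)): arr=[5 11 12 6] head=2 tail=0 count=2
After op 7 (peek()): arr=[5 11 12 6] head=2 tail=0 count=2
After op 8 (read()): arr=[5 11 12 6] head=3 tail=0 count=1
After op 9 (read()): arr=[5 11 12 6] head=0 tail=0 count=0
After op 10 (write(16)): arr=[16 11 12 6] head=0 tail=1 count=1
After op 11 (write(21)): arr=[16 21 12 6] head=0 tail=2 count=2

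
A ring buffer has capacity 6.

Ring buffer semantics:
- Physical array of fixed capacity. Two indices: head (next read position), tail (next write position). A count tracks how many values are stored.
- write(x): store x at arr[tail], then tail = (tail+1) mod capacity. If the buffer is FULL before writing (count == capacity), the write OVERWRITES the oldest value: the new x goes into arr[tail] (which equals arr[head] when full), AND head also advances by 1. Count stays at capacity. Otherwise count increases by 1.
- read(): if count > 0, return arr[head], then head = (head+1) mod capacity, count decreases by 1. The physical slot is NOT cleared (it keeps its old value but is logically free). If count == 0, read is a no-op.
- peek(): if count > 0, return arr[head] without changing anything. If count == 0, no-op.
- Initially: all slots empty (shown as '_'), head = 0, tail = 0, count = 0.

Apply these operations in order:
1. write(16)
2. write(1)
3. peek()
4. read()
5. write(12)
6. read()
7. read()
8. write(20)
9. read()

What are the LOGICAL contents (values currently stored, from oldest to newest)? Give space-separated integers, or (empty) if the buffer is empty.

After op 1 (write(16)): arr=[16 _ _ _ _ _] head=0 tail=1 count=1
After op 2 (write(1)): arr=[16 1 _ _ _ _] head=0 tail=2 count=2
After op 3 (peek()): arr=[16 1 _ _ _ _] head=0 tail=2 count=2
After op 4 (read()): arr=[16 1 _ _ _ _] head=1 tail=2 count=1
After op 5 (write(12)): arr=[16 1 12 _ _ _] head=1 tail=3 count=2
After op 6 (read()): arr=[16 1 12 _ _ _] head=2 tail=3 count=1
After op 7 (read()): arr=[16 1 12 _ _ _] head=3 tail=3 count=0
After op 8 (write(20)): arr=[16 1 12 20 _ _] head=3 tail=4 count=1
After op 9 (read()): arr=[16 1 12 20 _ _] head=4 tail=4 count=0

Answer: (empty)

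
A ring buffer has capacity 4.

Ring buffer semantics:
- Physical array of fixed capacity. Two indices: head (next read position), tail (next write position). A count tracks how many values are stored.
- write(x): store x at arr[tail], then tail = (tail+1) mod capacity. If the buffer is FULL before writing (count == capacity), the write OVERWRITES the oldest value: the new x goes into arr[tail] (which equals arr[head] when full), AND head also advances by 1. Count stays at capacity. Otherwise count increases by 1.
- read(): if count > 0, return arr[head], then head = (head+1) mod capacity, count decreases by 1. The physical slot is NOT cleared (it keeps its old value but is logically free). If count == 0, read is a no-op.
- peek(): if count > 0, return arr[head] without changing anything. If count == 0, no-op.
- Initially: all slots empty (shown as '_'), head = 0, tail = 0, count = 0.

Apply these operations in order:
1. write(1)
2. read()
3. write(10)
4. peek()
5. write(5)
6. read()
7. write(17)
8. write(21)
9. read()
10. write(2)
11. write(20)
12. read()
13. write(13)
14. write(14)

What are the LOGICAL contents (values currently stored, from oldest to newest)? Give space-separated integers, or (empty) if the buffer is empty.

Answer: 2 20 13 14

Derivation:
After op 1 (write(1)): arr=[1 _ _ _] head=0 tail=1 count=1
After op 2 (read()): arr=[1 _ _ _] head=1 tail=1 count=0
After op 3 (write(10)): arr=[1 10 _ _] head=1 tail=2 count=1
After op 4 (peek()): arr=[1 10 _ _] head=1 tail=2 count=1
After op 5 (write(5)): arr=[1 10 5 _] head=1 tail=3 count=2
After op 6 (read()): arr=[1 10 5 _] head=2 tail=3 count=1
After op 7 (write(17)): arr=[1 10 5 17] head=2 tail=0 count=2
After op 8 (write(21)): arr=[21 10 5 17] head=2 tail=1 count=3
After op 9 (read()): arr=[21 10 5 17] head=3 tail=1 count=2
After op 10 (write(2)): arr=[21 2 5 17] head=3 tail=2 count=3
After op 11 (write(20)): arr=[21 2 20 17] head=3 tail=3 count=4
After op 12 (read()): arr=[21 2 20 17] head=0 tail=3 count=3
After op 13 (write(13)): arr=[21 2 20 13] head=0 tail=0 count=4
After op 14 (write(14)): arr=[14 2 20 13] head=1 tail=1 count=4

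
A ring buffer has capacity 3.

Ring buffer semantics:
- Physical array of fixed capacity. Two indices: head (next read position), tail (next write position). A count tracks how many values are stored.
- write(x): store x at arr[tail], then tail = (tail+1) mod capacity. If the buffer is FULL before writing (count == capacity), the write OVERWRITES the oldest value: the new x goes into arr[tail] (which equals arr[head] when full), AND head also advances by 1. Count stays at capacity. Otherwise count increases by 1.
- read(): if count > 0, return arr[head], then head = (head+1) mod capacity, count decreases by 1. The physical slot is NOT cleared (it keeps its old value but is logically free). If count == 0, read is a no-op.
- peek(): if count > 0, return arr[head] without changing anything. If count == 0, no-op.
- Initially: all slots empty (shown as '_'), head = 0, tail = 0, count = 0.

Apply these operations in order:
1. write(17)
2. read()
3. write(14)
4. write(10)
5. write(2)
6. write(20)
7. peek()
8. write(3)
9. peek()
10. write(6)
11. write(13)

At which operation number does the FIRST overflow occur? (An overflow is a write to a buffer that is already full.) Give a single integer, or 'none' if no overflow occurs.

Answer: 6

Derivation:
After op 1 (write(17)): arr=[17 _ _] head=0 tail=1 count=1
After op 2 (read()): arr=[17 _ _] head=1 tail=1 count=0
After op 3 (write(14)): arr=[17 14 _] head=1 tail=2 count=1
After op 4 (write(10)): arr=[17 14 10] head=1 tail=0 count=2
After op 5 (write(2)): arr=[2 14 10] head=1 tail=1 count=3
After op 6 (write(20)): arr=[2 20 10] head=2 tail=2 count=3
After op 7 (peek()): arr=[2 20 10] head=2 tail=2 count=3
After op 8 (write(3)): arr=[2 20 3] head=0 tail=0 count=3
After op 9 (peek()): arr=[2 20 3] head=0 tail=0 count=3
After op 10 (write(6)): arr=[6 20 3] head=1 tail=1 count=3
After op 11 (write(13)): arr=[6 13 3] head=2 tail=2 count=3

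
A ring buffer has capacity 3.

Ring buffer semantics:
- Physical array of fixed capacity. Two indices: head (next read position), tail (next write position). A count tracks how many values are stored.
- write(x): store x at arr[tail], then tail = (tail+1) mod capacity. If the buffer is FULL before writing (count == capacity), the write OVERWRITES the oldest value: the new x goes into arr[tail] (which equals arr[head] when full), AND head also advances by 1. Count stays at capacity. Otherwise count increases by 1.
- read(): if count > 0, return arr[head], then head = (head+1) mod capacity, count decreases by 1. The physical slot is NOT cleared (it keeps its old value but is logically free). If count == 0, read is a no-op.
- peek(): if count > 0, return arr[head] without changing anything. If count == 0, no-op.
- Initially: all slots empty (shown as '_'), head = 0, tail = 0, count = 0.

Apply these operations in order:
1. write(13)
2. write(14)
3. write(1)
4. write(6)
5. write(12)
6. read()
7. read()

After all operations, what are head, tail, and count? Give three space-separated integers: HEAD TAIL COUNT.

Answer: 1 2 1

Derivation:
After op 1 (write(13)): arr=[13 _ _] head=0 tail=1 count=1
After op 2 (write(14)): arr=[13 14 _] head=0 tail=2 count=2
After op 3 (write(1)): arr=[13 14 1] head=0 tail=0 count=3
After op 4 (write(6)): arr=[6 14 1] head=1 tail=1 count=3
After op 5 (write(12)): arr=[6 12 1] head=2 tail=2 count=3
After op 6 (read()): arr=[6 12 1] head=0 tail=2 count=2
After op 7 (read()): arr=[6 12 1] head=1 tail=2 count=1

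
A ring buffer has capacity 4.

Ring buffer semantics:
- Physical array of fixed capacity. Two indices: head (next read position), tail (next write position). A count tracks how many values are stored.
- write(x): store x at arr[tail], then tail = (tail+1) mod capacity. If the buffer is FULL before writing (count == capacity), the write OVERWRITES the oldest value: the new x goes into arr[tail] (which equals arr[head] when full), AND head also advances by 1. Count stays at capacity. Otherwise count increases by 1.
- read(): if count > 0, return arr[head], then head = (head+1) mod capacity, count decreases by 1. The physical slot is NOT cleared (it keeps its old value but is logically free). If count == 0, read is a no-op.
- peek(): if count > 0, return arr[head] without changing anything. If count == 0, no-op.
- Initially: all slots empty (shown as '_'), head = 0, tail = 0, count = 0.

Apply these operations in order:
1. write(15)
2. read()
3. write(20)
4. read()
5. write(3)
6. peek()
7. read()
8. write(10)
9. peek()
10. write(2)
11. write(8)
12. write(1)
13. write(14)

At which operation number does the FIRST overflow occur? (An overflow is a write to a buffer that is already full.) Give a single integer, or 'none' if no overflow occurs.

After op 1 (write(15)): arr=[15 _ _ _] head=0 tail=1 count=1
After op 2 (read()): arr=[15 _ _ _] head=1 tail=1 count=0
After op 3 (write(20)): arr=[15 20 _ _] head=1 tail=2 count=1
After op 4 (read()): arr=[15 20 _ _] head=2 tail=2 count=0
After op 5 (write(3)): arr=[15 20 3 _] head=2 tail=3 count=1
After op 6 (peek()): arr=[15 20 3 _] head=2 tail=3 count=1
After op 7 (read()): arr=[15 20 3 _] head=3 tail=3 count=0
After op 8 (write(10)): arr=[15 20 3 10] head=3 tail=0 count=1
After op 9 (peek()): arr=[15 20 3 10] head=3 tail=0 count=1
After op 10 (write(2)): arr=[2 20 3 10] head=3 tail=1 count=2
After op 11 (write(8)): arr=[2 8 3 10] head=3 tail=2 count=3
After op 12 (write(1)): arr=[2 8 1 10] head=3 tail=3 count=4
After op 13 (write(14)): arr=[2 8 1 14] head=0 tail=0 count=4

Answer: 13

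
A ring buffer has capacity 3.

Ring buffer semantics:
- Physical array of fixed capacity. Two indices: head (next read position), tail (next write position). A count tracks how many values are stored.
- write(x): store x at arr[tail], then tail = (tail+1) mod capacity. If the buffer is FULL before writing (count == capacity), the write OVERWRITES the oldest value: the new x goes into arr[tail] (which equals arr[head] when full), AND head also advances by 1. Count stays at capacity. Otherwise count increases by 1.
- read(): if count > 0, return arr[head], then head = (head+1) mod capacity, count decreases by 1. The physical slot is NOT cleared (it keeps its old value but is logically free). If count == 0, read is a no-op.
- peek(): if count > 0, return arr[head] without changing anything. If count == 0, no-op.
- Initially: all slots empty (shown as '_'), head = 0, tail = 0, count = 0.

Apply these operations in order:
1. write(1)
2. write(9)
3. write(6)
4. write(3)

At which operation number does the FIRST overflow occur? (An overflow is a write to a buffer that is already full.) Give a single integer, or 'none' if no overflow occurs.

After op 1 (write(1)): arr=[1 _ _] head=0 tail=1 count=1
After op 2 (write(9)): arr=[1 9 _] head=0 tail=2 count=2
After op 3 (write(6)): arr=[1 9 6] head=0 tail=0 count=3
After op 4 (write(3)): arr=[3 9 6] head=1 tail=1 count=3

Answer: 4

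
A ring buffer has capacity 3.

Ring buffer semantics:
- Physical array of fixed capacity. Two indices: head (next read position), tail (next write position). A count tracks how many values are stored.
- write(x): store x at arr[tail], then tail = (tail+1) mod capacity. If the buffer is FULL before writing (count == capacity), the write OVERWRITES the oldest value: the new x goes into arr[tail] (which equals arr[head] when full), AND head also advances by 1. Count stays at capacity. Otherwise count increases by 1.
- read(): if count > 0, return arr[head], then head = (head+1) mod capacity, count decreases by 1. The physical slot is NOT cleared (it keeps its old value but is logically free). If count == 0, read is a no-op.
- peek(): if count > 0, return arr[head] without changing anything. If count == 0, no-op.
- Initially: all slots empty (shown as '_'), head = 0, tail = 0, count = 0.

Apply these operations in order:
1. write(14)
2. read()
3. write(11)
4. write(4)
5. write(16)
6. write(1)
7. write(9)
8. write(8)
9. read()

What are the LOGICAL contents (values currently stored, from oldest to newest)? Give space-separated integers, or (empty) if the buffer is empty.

After op 1 (write(14)): arr=[14 _ _] head=0 tail=1 count=1
After op 2 (read()): arr=[14 _ _] head=1 tail=1 count=0
After op 3 (write(11)): arr=[14 11 _] head=1 tail=2 count=1
After op 4 (write(4)): arr=[14 11 4] head=1 tail=0 count=2
After op 5 (write(16)): arr=[16 11 4] head=1 tail=1 count=3
After op 6 (write(1)): arr=[16 1 4] head=2 tail=2 count=3
After op 7 (write(9)): arr=[16 1 9] head=0 tail=0 count=3
After op 8 (write(8)): arr=[8 1 9] head=1 tail=1 count=3
After op 9 (read()): arr=[8 1 9] head=2 tail=1 count=2

Answer: 9 8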